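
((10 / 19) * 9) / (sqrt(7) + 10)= 0.37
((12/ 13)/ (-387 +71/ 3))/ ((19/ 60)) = -0.01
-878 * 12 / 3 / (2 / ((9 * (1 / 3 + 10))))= -163308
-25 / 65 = -5 / 13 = -0.38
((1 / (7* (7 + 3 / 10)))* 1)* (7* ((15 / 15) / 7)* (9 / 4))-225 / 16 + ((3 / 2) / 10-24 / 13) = -8351379 / 531440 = -15.71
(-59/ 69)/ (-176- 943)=59/ 77211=0.00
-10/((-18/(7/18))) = 0.22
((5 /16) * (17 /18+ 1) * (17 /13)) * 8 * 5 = 14875 /468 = 31.78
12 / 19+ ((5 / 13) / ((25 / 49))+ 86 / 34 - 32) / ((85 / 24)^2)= -251471508 / 151688875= -1.66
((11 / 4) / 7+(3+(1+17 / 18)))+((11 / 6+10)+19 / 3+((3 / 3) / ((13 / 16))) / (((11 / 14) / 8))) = 1298573 / 36036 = 36.04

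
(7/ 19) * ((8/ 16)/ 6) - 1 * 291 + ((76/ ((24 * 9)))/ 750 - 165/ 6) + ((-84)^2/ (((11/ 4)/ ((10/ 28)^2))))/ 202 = -67719629951/ 213728625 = -316.85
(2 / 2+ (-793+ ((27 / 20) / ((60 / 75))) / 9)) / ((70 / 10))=-12669 / 112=-113.12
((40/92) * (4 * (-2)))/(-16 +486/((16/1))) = -128/529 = -0.24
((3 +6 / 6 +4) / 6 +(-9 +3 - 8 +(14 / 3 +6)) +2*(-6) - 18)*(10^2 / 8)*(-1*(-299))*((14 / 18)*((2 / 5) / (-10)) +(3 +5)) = -8577712 / 9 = -953079.11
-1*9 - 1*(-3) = -6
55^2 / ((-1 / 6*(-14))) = 9075 / 7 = 1296.43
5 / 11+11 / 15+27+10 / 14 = 33382 / 1155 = 28.90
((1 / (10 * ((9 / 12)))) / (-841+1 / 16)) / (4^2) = -2 / 201825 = -0.00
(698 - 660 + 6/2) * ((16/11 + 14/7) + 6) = 4264/11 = 387.64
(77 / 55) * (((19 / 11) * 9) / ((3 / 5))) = 36.27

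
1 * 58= 58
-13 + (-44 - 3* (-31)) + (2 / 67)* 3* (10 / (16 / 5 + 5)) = 99192 / 2747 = 36.11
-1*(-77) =77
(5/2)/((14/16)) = 20/7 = 2.86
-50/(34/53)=-1325/17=-77.94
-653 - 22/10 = -655.20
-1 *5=-5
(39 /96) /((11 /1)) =0.04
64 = 64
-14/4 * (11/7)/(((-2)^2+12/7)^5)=-184877/204800000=-0.00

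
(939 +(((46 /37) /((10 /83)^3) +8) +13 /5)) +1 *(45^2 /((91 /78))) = 439805907 /129500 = 3396.18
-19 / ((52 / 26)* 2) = -4.75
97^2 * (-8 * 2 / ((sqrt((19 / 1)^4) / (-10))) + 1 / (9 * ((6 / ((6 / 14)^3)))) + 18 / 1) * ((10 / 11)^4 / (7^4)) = 214889751705000 / 4352754995743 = 49.37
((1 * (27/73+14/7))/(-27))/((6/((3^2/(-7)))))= 173/9198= 0.02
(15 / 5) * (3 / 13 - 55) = -2136 / 13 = -164.31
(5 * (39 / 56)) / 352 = 195 / 19712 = 0.01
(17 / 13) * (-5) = -85 / 13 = -6.54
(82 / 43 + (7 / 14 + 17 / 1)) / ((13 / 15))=22.39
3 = 3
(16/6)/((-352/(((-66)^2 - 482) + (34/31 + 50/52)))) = -3124103/106392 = -29.36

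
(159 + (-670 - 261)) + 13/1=-759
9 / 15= 3 / 5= 0.60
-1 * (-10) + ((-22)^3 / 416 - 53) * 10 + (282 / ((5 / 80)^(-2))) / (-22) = -28408233 / 36608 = -776.01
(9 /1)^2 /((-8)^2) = 81 /64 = 1.27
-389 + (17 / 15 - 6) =-5908 / 15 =-393.87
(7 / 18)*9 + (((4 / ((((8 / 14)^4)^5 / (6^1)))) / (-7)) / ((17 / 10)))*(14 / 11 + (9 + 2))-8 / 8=-1796245.66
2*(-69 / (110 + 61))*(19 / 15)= -1.02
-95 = -95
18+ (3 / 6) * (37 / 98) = 3565 / 196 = 18.19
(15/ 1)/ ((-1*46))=-15/ 46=-0.33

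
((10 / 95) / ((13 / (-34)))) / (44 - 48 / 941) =-15997 / 2553733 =-0.01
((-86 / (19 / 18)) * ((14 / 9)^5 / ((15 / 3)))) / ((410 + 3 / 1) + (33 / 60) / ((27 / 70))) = -26430208 / 73802745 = -0.36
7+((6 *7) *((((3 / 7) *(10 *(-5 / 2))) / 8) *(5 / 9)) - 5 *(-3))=-9.25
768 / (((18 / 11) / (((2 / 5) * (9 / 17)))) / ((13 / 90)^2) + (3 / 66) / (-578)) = 1650435072 / 795905831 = 2.07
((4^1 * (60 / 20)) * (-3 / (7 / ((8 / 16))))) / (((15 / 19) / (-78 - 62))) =456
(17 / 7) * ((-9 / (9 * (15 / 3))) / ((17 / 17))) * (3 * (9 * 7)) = -459 / 5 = -91.80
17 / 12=1.42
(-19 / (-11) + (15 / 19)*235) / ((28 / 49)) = 68488 / 209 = 327.69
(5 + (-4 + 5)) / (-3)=-2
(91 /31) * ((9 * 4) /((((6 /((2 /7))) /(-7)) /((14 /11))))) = -44.83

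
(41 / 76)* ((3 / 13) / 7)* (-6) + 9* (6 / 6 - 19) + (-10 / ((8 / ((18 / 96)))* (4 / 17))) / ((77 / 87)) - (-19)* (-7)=-1442314127 / 4868864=-296.23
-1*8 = -8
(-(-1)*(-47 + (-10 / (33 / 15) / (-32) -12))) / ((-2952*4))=1151 / 230912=0.00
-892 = -892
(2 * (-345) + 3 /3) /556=-689 /556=-1.24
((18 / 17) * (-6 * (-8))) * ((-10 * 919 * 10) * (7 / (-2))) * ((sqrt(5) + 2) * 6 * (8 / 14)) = 1905638400 / 17 + 952819200 * sqrt(5) / 17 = 237423935.38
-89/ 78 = -1.14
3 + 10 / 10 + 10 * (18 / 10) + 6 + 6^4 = 1324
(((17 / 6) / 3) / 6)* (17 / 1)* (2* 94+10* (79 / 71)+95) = 2011729 / 2556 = 787.06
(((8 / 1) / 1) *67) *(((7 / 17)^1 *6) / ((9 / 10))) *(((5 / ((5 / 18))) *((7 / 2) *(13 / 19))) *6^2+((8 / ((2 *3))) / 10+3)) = 6650840224 / 2907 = 2287870.73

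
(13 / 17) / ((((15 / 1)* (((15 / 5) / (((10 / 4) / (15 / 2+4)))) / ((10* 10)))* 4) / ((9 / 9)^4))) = 325 / 3519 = 0.09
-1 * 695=-695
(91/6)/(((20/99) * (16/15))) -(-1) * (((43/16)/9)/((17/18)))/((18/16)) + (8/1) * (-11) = -17.34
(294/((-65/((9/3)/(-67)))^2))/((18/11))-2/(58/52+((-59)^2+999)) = -797838247/2209712606725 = -0.00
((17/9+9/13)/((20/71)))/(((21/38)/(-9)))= -203699/1365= -149.23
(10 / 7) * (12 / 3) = 40 / 7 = 5.71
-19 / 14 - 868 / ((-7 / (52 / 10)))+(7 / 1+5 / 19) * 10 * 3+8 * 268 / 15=4007041 / 3990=1004.27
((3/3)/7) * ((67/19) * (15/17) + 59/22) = 5881/7106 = 0.83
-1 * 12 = -12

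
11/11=1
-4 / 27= -0.15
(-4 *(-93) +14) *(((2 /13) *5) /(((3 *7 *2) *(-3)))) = -1930 /819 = -2.36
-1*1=-1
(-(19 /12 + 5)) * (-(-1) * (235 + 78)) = -24727 /12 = -2060.58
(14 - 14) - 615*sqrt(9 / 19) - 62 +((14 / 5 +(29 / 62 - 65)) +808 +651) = 413933 / 310 - 1845*sqrt(19) / 19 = 912.00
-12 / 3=-4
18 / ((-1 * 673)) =-18 / 673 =-0.03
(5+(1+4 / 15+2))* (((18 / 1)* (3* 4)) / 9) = 992 / 5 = 198.40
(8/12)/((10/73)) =73/15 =4.87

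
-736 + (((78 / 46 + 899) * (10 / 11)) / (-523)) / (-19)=-1850141736 / 2514061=-735.92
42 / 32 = 21 / 16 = 1.31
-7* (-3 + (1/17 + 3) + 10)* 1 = -1197/17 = -70.41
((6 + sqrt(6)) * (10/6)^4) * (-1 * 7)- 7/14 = -17527/54- 4375 * sqrt(6)/81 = -456.88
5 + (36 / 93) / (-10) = 769 / 155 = 4.96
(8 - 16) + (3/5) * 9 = -2.60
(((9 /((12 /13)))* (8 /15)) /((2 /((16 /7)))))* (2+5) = 208 /5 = 41.60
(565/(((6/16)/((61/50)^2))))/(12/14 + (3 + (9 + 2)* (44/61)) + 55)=179541971/5347500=33.57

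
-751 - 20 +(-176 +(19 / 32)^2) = -969367 / 1024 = -946.65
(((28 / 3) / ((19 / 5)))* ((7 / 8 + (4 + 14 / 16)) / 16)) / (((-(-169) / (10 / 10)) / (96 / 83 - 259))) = -17227805 / 12792624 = -1.35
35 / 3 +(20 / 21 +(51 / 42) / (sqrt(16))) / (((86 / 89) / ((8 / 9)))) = 208409 / 16254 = 12.82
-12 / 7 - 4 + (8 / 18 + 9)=235 / 63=3.73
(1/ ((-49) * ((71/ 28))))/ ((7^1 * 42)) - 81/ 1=-5917781/ 73059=-81.00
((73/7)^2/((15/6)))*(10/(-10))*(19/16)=-101251/1960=-51.66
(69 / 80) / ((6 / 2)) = 23 / 80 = 0.29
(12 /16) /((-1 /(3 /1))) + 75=291 /4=72.75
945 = 945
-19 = -19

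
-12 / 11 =-1.09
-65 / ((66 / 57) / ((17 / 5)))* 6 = -12597 / 11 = -1145.18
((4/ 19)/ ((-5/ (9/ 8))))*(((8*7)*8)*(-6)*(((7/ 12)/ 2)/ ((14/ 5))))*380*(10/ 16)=3150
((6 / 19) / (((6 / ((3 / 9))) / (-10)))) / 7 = -10 / 399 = -0.03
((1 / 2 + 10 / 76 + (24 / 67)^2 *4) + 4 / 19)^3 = 1544804416000000 / 620454043297171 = 2.49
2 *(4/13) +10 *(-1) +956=12306/13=946.62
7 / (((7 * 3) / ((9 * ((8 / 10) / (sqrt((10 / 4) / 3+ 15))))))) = 12 * sqrt(570) / 475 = 0.60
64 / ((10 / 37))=1184 / 5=236.80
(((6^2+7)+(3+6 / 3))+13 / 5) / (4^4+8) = 23 / 120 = 0.19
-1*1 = -1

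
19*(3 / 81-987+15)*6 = -997234 / 9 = -110803.78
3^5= 243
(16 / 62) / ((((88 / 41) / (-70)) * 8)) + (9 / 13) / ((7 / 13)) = 2231 / 9548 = 0.23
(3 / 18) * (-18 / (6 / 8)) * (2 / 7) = -8 / 7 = -1.14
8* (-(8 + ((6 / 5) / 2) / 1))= -344 / 5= -68.80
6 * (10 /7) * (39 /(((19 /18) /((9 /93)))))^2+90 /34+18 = 5376325617 /41283599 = 130.23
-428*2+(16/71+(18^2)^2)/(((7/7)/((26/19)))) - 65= 192543683/1349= 142730.68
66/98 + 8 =425/49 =8.67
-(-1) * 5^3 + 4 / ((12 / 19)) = 394 / 3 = 131.33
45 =45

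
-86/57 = -1.51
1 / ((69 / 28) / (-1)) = -28 / 69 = -0.41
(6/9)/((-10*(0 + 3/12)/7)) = -1.87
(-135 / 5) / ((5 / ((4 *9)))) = -972 / 5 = -194.40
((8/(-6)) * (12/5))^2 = 256/25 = 10.24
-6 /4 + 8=13 /2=6.50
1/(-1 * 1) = -1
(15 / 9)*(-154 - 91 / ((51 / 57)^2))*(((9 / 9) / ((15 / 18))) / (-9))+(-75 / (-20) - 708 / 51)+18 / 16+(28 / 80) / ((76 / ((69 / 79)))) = 15766064153 / 312328080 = 50.48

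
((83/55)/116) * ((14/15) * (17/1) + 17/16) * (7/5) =2360603/7656000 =0.31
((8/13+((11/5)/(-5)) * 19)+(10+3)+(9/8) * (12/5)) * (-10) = -5171/65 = -79.55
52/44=13/11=1.18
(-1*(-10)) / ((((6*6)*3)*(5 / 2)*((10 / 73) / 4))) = 146 / 135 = 1.08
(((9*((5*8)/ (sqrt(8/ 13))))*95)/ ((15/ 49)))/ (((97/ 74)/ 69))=142610580*sqrt(26)/ 97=7496640.52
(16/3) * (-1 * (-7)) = 112/3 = 37.33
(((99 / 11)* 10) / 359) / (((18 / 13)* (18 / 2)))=65 / 3231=0.02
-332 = -332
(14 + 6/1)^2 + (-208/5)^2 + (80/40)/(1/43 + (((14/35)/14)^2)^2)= 2216.56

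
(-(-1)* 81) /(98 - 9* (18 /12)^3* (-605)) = 648 /147799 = 0.00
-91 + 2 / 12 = -545 / 6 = -90.83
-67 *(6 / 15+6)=-2144 / 5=-428.80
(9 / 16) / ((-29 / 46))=-207 / 232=-0.89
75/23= 3.26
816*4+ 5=3269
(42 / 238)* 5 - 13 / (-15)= 446 / 255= 1.75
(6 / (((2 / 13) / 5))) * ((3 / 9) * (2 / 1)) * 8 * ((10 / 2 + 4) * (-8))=-74880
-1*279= -279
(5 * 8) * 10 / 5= 80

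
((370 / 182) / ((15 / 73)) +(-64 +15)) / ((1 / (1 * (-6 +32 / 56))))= 405688 / 1911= 212.29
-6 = -6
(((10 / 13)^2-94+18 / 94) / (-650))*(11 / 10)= 8144631 / 51629500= 0.16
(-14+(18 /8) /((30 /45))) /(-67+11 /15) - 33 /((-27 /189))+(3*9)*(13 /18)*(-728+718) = 287547 /7952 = 36.16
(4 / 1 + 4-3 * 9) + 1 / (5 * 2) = -189 / 10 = -18.90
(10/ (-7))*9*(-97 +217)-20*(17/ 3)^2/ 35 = -98356/ 63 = -1561.21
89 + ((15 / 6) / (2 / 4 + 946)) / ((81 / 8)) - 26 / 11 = 146126789 / 1686663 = 86.64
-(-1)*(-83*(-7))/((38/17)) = 9877/38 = 259.92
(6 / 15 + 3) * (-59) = -1003 / 5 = -200.60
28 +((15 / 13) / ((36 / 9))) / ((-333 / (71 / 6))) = 969341 / 34632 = 27.99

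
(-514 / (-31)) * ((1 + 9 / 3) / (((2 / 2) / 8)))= 16448 / 31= 530.58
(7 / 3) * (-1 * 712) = -1661.33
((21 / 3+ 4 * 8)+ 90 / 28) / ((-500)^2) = 591 / 3500000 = 0.00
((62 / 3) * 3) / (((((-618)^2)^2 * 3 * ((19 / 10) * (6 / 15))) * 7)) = 775 / 29100255384312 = 0.00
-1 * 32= -32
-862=-862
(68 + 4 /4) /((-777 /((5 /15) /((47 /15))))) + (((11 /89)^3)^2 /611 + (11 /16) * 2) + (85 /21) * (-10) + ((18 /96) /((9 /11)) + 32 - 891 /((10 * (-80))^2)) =-1039325005386068018963497 /151001841241511594880000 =-6.88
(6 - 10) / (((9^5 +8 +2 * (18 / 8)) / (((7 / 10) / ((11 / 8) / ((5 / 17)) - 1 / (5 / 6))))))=-224 / 16419097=-0.00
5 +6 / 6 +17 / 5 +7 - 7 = 47 / 5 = 9.40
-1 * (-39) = 39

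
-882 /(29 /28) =-24696 /29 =-851.59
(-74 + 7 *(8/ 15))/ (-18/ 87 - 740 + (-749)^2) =-1798/ 14336085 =-0.00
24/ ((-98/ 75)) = -900/ 49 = -18.37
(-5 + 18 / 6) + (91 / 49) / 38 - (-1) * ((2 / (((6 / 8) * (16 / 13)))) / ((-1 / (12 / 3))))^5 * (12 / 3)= -12641910181 / 64638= -195580.16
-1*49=-49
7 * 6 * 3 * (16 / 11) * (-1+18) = 3115.64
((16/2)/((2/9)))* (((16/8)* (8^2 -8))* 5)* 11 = 221760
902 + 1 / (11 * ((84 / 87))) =277845 / 308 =902.09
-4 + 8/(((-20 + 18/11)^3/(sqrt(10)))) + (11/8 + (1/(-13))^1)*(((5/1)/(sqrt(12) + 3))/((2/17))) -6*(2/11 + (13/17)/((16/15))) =-2511151/38896 -1331*sqrt(10)/1030301 + 3825*sqrt(3)/104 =-0.86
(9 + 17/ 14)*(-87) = -12441/ 14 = -888.64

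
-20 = -20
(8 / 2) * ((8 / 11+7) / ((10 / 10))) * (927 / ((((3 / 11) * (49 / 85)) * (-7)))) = -8930100 / 343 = -26035.28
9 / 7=1.29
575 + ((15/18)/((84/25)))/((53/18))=575.08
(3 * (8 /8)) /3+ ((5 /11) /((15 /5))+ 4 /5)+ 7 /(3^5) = 26467 /13365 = 1.98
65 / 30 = 13 / 6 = 2.17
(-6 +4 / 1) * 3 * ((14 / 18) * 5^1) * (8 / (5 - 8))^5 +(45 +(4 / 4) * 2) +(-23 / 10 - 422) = 20187083 / 7290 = 2769.15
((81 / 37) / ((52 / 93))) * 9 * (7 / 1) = 474579 / 1924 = 246.66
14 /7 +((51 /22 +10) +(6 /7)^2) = 16227 /1078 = 15.05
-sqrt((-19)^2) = -19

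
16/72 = 2/9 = 0.22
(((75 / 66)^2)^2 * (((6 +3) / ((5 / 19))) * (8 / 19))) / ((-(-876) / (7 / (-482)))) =-1640625 / 4121265808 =-0.00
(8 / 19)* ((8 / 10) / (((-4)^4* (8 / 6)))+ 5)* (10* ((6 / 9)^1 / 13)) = 337 / 312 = 1.08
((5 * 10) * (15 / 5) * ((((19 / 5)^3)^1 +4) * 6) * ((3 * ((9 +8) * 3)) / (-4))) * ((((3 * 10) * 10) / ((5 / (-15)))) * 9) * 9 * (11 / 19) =1625185550340 / 19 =85536081596.84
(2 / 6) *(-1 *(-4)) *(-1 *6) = -8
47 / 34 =1.38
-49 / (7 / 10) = -70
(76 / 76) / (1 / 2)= 2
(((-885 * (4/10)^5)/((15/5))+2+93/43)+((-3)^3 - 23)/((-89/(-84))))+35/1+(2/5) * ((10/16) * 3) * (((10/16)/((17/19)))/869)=-12492726704361/1130725420000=-11.05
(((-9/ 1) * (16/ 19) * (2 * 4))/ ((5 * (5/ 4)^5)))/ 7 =-1179648/ 2078125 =-0.57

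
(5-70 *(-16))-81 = 1044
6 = 6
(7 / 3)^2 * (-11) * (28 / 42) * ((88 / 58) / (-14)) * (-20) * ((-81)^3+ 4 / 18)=324093843920 / 7047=45990328.36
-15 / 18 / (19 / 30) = -25 / 19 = -1.32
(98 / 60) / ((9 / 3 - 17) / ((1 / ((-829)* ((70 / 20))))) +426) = 49 / 1231410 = 0.00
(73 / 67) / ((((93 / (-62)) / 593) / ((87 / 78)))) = -1255381 / 2613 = -480.44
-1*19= -19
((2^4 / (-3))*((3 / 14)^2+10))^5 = -30305994308178789376 / 68641485507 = -441511340.91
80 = 80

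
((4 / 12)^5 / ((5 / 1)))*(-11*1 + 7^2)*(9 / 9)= 38 / 1215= 0.03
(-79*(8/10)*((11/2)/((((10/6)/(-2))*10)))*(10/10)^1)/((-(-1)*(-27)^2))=1738/30375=0.06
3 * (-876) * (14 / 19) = -36792 / 19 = -1936.42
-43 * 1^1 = -43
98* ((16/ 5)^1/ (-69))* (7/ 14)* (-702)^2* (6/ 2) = -386358336/ 115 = -3359637.70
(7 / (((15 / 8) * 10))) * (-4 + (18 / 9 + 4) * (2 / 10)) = -392 / 375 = -1.05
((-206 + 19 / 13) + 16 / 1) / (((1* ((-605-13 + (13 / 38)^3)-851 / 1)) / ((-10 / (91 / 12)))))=-5379650880 / 31785148031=-0.17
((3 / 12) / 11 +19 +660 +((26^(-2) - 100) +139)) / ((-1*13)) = -1334807 / 24167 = -55.23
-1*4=-4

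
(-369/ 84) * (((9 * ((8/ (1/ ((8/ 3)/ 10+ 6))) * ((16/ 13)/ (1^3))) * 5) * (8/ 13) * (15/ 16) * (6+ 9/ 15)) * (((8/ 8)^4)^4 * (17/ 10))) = -467012304/ 5915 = -78953.90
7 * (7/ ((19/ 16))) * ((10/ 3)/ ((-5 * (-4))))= 6.88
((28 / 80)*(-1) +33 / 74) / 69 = 71 / 51060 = 0.00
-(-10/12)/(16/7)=35/96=0.36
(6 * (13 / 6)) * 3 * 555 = 21645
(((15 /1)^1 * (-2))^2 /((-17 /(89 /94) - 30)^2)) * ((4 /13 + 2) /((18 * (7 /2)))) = 2970375 /207204998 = 0.01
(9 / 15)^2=9 / 25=0.36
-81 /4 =-20.25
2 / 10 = 1 / 5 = 0.20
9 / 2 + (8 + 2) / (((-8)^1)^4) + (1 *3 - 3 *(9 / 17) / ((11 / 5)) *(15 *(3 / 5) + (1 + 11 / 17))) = -1197545 / 6510592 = -0.18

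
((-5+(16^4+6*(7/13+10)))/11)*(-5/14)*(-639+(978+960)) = -5538448875/2002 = -2766457.98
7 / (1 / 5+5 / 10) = 10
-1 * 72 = -72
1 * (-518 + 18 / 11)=-5680 / 11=-516.36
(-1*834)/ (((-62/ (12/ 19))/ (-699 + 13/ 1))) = -5828.09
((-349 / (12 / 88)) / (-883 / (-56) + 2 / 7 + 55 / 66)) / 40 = -53746 / 14185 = -3.79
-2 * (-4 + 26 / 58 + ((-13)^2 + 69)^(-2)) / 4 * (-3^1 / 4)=-17502909 / 13141408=-1.33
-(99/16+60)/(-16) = 1059/256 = 4.14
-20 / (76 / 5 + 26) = -50 / 103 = -0.49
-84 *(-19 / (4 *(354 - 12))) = 7 / 6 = 1.17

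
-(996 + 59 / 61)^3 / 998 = -224922101843375 / 226527038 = -992915.03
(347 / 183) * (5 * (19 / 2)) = 32965 / 366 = 90.07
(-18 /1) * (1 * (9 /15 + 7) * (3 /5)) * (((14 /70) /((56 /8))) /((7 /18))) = -36936 /6125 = -6.03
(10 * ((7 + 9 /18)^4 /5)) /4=50625 /32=1582.03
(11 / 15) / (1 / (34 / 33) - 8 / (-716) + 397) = 66946 / 36331755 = 0.00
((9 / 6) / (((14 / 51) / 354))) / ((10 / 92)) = 622863 / 35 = 17796.09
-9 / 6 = -3 / 2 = -1.50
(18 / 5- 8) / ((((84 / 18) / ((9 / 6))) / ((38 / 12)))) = -627 / 140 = -4.48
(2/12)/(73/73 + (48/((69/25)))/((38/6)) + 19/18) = 1311/37769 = 0.03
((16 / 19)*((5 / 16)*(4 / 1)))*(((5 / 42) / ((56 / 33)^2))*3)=27225 / 208544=0.13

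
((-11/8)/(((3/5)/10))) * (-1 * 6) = 275/2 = 137.50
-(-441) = 441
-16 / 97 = -0.16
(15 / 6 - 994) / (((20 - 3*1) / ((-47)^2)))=-4380447 / 34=-128836.68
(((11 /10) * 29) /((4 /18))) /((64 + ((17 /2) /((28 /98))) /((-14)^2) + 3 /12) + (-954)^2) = 80388 /509701025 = 0.00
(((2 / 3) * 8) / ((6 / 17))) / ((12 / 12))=136 / 9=15.11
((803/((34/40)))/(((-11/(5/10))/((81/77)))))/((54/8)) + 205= 259585/1309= 198.31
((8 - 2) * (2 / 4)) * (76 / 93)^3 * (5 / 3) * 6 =4389760 / 268119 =16.37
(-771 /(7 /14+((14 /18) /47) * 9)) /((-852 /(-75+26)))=-591871 /8662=-68.33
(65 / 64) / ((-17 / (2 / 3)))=-65 / 1632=-0.04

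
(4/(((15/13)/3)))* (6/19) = 3.28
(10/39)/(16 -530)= -5/10023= -0.00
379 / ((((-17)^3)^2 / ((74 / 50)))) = 14023 / 603439225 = 0.00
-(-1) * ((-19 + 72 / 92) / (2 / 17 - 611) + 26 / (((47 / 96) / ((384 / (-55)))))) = -45783101153 / 123488035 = -370.75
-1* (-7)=7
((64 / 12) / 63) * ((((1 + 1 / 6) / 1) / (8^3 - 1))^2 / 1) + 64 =580136260 / 9064629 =64.00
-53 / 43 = -1.23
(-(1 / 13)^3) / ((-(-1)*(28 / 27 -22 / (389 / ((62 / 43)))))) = -451629 / 948067016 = -0.00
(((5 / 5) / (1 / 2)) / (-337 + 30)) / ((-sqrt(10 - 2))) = sqrt(2) / 614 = 0.00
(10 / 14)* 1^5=5 / 7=0.71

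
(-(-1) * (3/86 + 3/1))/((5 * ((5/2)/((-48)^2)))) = 601344/1075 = 559.39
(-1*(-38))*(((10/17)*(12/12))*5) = 1900/17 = 111.76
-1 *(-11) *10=110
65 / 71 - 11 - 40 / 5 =-1284 / 71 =-18.08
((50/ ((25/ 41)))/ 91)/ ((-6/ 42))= -82/ 13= -6.31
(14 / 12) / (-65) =-7 / 390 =-0.02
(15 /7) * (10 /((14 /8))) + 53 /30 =20597 /1470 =14.01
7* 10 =70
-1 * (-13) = 13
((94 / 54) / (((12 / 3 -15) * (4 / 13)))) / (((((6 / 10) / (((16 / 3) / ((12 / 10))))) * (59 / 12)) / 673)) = -82240600 / 157707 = -521.48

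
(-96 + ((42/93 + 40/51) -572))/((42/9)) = -142.88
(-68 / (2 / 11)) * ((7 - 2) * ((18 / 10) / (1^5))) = -3366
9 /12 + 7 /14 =5 /4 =1.25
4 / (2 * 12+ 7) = 4 / 31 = 0.13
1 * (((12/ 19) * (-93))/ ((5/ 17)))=-18972/ 95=-199.71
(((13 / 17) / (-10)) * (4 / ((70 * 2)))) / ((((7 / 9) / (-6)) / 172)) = 60372 / 20825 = 2.90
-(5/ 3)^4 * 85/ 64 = -53125/ 5184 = -10.25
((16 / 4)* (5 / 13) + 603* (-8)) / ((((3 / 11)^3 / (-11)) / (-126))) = -12850230008 / 39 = -329493077.13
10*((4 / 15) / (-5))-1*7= -113 / 15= -7.53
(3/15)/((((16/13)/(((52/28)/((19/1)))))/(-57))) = -507/560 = -0.91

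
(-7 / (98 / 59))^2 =3481 / 196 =17.76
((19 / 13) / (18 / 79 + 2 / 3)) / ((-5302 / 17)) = -76551 / 14612312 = -0.01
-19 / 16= -1.19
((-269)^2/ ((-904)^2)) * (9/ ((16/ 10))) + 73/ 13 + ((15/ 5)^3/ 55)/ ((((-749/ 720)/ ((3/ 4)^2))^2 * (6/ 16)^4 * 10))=3587037029182483/ 524477088239104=6.84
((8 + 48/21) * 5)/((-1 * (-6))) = 60/7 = 8.57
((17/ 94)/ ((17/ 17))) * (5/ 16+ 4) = 0.78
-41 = -41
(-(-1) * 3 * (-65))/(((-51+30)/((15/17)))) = 975/119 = 8.19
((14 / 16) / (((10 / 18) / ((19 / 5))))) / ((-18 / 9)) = -1197 / 400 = -2.99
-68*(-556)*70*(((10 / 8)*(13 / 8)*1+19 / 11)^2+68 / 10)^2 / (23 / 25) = 13900657324651980505 / 11034394624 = 1259757131.98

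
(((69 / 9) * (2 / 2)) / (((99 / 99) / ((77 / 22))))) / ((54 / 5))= 805 / 324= 2.48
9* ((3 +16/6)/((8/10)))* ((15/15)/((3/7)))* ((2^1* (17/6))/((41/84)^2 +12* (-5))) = -14.10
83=83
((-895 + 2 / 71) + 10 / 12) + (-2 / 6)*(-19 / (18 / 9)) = -63259 / 71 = -890.97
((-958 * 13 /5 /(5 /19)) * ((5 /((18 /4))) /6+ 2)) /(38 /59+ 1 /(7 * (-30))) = -11531731484 /356445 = -32352.06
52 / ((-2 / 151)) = -3926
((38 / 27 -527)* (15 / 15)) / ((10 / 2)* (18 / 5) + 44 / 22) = -14191 / 540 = -26.28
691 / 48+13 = 1315 / 48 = 27.40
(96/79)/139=96/10981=0.01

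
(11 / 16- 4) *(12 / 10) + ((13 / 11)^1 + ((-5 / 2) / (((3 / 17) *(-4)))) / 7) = -10567 / 4620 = -2.29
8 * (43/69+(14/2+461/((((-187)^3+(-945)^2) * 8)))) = 1033003705/16938534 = 60.99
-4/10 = -2/5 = -0.40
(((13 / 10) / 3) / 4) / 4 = 13 / 480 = 0.03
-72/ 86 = -36/ 43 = -0.84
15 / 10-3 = -3 / 2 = -1.50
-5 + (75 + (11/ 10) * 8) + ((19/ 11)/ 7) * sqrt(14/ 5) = 19 * sqrt(70)/ 385 + 394/ 5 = 79.21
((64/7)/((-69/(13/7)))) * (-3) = 832/1127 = 0.74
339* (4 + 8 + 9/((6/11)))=19323/2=9661.50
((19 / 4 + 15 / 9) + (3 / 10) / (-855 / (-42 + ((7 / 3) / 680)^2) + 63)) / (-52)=-207870488749 / 1683616539280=-0.12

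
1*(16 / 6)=2.67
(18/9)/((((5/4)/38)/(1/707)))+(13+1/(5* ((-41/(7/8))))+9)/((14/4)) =3693229/579740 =6.37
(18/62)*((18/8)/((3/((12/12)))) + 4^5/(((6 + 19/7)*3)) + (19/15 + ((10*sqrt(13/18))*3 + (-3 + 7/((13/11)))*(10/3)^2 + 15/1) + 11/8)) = 45*sqrt(26)/31 + 25704533/983320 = 33.54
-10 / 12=-5 / 6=-0.83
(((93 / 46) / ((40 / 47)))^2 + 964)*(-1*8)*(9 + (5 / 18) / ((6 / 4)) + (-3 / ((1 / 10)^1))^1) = 161463.55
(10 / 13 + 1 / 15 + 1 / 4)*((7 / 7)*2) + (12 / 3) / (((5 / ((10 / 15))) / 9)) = 2719 / 390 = 6.97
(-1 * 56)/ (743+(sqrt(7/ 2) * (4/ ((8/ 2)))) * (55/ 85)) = -24049424/ 319083475+10472 * sqrt(14)/ 319083475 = -0.08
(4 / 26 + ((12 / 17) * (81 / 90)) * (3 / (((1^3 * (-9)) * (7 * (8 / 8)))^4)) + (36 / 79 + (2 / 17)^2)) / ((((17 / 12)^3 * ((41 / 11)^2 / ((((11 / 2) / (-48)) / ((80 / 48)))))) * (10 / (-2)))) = 478937331228136 / 2207019608493097125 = 0.00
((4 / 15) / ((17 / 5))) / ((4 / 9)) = 3 / 17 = 0.18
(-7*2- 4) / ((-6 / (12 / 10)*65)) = 18 / 325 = 0.06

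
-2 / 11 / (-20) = 1 / 110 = 0.01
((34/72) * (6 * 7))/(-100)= -119/600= -0.20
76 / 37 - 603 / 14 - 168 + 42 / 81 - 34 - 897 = -15937031 / 13986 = -1139.50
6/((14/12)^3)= 3.78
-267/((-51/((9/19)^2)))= 7209/6137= 1.17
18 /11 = 1.64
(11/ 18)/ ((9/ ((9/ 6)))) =11/ 108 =0.10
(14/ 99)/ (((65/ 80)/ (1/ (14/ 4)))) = 64/ 1287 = 0.05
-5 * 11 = -55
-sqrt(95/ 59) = -sqrt(5605)/ 59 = -1.27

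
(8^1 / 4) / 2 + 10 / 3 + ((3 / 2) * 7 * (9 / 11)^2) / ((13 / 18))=66376 / 4719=14.07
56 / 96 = 7 / 12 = 0.58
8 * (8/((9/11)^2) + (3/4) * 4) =9688/81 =119.60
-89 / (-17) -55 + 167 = 1993 / 17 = 117.24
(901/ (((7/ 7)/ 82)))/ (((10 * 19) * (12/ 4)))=129.62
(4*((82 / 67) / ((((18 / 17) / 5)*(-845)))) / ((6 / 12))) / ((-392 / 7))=0.00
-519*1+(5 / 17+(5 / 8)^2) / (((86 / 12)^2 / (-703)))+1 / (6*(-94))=-37468513559 / 70912848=-528.37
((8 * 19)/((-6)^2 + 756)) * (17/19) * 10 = 1.72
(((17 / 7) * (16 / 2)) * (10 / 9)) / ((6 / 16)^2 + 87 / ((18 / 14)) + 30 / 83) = 0.32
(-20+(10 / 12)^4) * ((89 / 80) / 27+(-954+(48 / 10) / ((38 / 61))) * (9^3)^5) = 40451636659887397259646607 / 10637568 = 3802714742682481302.08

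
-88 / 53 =-1.66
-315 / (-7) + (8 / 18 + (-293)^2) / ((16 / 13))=10050865 / 144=69797.67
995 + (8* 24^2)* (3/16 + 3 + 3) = 29507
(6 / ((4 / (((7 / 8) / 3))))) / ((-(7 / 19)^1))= -19 / 16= -1.19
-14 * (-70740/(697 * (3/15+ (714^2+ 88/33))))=14855400/5329947151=0.00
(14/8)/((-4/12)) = -5.25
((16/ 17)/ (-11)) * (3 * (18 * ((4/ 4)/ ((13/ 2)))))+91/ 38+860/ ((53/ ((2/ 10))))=24133537/ 4896034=4.93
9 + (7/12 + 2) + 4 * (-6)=-149/12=-12.42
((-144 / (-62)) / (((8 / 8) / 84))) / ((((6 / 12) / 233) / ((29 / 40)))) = 10216584 / 155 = 65913.45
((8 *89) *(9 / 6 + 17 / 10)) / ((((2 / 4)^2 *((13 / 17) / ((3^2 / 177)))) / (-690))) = -320707584 / 767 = -418132.44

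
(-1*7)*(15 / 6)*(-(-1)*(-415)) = 14525 / 2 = 7262.50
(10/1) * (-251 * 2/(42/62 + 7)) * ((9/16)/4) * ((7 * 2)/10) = -70029/544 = -128.73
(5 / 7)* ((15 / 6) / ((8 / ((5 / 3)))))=125 / 336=0.37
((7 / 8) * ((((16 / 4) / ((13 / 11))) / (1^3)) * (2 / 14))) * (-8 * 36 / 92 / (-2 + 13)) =-36 / 299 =-0.12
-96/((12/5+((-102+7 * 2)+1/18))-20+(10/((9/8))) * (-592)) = 2880/161033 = 0.02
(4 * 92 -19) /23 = 349 /23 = 15.17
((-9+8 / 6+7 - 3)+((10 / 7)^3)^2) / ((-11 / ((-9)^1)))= 5117583 / 1294139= 3.95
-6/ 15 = -2/ 5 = -0.40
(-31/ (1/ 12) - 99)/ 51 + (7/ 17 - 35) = -745/ 17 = -43.82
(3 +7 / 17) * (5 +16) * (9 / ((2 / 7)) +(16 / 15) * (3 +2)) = 2639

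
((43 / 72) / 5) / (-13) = -43 / 4680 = -0.01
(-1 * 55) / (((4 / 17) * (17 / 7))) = -385 / 4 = -96.25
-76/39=-1.95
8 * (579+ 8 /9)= 41752 /9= 4639.11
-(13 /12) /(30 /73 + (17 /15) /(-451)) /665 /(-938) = 0.00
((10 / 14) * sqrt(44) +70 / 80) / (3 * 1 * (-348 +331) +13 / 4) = -40 * sqrt(11) / 1337 - 7 / 382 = -0.12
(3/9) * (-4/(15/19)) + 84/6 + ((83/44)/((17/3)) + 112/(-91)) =4994201/437580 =11.41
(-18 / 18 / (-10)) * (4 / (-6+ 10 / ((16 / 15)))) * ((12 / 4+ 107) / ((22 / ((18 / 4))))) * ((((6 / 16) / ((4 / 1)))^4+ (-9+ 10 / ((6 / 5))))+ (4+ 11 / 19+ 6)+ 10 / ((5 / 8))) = 1548751369 / 22413312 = 69.10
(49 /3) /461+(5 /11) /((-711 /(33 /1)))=522 /36419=0.01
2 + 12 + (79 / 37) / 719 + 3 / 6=771645 / 53206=14.50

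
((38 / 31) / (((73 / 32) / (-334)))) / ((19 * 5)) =-21376 / 11315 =-1.89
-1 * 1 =-1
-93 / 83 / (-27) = 31 / 747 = 0.04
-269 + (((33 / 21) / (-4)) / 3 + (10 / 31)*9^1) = -693257 / 2604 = -266.23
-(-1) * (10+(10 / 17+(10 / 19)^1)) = 3590 / 323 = 11.11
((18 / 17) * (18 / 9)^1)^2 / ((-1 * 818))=-648 / 118201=-0.01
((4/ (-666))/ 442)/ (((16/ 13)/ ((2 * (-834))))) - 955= -7208201/ 7548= -954.98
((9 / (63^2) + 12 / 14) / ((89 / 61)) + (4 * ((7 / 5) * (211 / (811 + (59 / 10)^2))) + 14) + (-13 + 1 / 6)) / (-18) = -2990313217 / 17072844012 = -0.18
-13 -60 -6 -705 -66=-850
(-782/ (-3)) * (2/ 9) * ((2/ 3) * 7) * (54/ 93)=43792/ 279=156.96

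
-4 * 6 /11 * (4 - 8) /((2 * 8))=6 /11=0.55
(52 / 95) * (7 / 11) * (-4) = -1456 / 1045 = -1.39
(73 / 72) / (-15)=-73 / 1080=-0.07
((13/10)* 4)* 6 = 156/5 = 31.20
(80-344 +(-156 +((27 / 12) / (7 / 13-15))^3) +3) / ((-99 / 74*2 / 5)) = 10935634156855 / 14033547264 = 779.25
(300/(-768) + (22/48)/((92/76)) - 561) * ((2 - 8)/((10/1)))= 2477429/7360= 336.61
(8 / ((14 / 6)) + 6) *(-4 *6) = -226.29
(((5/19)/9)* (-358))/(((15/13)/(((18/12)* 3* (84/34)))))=-32578/323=-100.86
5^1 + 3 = 8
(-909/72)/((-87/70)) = 3535/348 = 10.16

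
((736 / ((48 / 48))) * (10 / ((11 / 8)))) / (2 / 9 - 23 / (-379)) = 40167936 / 2123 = 18920.37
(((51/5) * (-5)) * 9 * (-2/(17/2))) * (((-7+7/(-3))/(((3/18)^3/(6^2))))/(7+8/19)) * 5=-248209920/47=-5281062.13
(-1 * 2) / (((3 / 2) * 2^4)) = -1 / 12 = -0.08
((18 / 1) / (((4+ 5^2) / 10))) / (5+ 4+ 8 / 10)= 900 / 1421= 0.63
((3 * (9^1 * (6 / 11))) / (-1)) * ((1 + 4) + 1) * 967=-939924 / 11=-85447.64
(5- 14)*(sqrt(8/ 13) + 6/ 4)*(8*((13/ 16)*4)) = -351- 36*sqrt(26) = -534.56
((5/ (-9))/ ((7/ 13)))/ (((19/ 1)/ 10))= -650/ 1197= -0.54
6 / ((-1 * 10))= -3 / 5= -0.60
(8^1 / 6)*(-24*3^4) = -2592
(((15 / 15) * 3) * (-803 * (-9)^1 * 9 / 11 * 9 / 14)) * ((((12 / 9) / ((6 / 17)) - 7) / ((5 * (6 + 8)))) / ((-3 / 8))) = 342954 / 245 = 1399.81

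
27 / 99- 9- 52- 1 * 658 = -7906 / 11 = -718.73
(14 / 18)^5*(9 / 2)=16807 / 13122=1.28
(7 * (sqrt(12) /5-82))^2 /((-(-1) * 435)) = 8237488 /10875-16072 * sqrt(3) /2175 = 744.67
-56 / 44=-14 / 11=-1.27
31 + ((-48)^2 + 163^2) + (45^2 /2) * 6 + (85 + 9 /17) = 596097 /17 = 35064.53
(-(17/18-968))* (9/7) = 17407/14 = 1243.36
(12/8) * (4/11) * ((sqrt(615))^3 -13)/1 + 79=791/11 + 3690 * sqrt(615)/11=8390.91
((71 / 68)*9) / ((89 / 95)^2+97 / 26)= 24990225 / 12255538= 2.04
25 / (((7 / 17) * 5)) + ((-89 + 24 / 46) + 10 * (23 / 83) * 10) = -649770 / 13363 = -48.62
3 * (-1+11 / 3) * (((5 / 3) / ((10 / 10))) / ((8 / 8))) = 40 / 3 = 13.33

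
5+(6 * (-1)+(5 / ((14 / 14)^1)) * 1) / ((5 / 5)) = 4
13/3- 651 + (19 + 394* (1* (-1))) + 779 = -728/3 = -242.67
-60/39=-20/13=-1.54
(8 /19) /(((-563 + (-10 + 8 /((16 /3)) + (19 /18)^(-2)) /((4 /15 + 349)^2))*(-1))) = 8343924784 /11156871661831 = 0.00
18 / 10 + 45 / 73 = 882 / 365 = 2.42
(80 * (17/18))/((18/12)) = 1360/27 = 50.37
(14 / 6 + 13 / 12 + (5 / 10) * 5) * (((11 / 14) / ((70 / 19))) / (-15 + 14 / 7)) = -14839 / 152880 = -0.10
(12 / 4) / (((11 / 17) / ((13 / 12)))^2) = 8.41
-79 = -79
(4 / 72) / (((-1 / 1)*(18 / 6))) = -1 / 54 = -0.02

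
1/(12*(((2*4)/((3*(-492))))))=-123/8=-15.38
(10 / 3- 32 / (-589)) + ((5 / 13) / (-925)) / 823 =11848177823 / 3497449605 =3.39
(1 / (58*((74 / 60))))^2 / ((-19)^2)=225 / 415629769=0.00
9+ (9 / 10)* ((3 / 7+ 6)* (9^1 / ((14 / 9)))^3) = 43392465 / 38416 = 1129.54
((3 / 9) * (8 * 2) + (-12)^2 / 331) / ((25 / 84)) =160384 / 8275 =19.38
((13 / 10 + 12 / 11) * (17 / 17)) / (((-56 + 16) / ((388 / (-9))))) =25511 / 9900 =2.58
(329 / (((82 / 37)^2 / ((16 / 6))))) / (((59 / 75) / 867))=19524883350 / 99179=196865.10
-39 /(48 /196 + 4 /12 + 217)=-5733 /31984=-0.18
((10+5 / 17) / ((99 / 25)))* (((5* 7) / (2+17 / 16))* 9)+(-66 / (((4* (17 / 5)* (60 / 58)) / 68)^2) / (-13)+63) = 6548855 / 14586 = 448.98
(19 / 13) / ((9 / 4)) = 76 / 117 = 0.65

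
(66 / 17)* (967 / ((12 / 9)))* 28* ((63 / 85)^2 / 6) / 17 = 886583313 / 2088025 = 424.60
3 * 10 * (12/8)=45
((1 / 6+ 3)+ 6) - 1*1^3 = 49 / 6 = 8.17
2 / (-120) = -1 / 60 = -0.02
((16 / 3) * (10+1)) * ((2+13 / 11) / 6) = 31.11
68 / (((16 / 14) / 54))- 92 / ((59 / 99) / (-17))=344403 / 59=5837.34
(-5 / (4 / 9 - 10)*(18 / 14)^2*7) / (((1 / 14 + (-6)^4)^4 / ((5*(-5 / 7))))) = -285768 / 37289480474809415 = -0.00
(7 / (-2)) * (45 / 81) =-35 / 18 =-1.94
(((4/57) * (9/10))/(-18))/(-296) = 1/84360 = 0.00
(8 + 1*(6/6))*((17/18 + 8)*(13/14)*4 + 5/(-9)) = 294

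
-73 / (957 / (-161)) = 11753 / 957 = 12.28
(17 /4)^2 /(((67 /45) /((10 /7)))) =65025 /3752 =17.33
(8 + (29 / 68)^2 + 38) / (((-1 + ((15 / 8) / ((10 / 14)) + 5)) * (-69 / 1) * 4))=-213545 / 8454984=-0.03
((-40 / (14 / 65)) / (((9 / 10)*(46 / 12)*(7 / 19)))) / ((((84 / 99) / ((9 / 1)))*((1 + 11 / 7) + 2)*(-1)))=3056625 / 9016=339.02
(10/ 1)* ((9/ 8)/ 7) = 45/ 28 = 1.61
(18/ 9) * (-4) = -8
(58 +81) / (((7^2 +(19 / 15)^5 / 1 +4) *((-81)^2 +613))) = 105553125 / 306494615476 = 0.00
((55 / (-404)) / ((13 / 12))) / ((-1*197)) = 165 / 258661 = 0.00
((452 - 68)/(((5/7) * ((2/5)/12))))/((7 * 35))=2304/35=65.83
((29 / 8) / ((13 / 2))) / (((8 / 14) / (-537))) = -109011 / 208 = -524.09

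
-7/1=-7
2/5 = 0.40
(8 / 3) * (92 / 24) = 92 / 9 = 10.22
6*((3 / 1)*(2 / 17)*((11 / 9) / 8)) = 11 / 34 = 0.32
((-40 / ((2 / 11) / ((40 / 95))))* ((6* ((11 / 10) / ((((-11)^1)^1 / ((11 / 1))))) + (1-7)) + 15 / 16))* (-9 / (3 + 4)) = -184734 / 133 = -1388.98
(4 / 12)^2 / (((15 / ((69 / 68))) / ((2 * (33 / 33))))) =0.02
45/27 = 5/3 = 1.67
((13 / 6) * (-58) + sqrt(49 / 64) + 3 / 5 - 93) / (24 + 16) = -26063 / 4800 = -5.43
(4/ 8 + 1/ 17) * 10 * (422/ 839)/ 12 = 20045/ 85578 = 0.23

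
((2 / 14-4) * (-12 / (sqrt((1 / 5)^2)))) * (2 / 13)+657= 63027 / 91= 692.60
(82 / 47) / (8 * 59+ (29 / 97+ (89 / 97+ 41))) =0.00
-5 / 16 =-0.31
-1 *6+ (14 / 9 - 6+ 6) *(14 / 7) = -26 / 9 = -2.89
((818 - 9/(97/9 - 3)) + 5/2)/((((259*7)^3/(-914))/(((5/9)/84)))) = -4368463/5256080370954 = -0.00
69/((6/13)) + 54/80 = 150.18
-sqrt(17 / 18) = -sqrt(34) / 6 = -0.97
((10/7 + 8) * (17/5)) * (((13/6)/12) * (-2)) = -2431/210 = -11.58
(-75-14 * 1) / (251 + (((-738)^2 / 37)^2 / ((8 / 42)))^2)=-166800329 / 2425322531325284440786907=-0.00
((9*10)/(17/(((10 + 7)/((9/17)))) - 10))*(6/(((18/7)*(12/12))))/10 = -51/23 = -2.22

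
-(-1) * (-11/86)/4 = -11/344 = -0.03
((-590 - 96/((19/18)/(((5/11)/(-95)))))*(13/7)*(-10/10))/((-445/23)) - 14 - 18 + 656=7018663522/12369665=567.41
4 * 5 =20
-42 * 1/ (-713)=42/ 713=0.06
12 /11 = 1.09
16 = 16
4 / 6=2 / 3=0.67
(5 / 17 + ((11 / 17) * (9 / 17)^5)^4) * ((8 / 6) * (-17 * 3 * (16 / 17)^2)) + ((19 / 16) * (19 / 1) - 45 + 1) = -3615071363152139897365982294166855 / 92330038597574438063033119856912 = -39.15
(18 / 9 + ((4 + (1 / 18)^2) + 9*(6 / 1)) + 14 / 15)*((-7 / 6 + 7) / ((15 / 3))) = 691019 / 9720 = 71.09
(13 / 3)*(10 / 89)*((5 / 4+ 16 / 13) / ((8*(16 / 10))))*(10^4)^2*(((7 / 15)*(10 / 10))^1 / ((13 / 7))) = 8230468750 / 3471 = 2371209.67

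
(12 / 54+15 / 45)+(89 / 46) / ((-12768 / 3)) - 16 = -27213665 / 1761984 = -15.44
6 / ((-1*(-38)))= 3 / 19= 0.16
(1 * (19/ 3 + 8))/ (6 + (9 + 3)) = 43/ 54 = 0.80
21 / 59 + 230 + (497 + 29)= 756.36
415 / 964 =0.43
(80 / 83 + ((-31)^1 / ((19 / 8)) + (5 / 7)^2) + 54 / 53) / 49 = -43246941 / 200677981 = -0.22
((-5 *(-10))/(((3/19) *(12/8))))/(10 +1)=1900/99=19.19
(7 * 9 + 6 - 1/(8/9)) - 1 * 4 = 511/8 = 63.88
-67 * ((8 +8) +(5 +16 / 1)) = -2479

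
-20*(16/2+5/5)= -180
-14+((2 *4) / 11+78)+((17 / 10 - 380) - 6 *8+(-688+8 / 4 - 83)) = -124363 / 110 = -1130.57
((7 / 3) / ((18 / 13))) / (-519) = -91 / 28026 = -0.00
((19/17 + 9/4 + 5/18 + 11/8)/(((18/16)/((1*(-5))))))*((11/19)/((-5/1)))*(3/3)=67595/26163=2.58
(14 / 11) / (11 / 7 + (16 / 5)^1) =490 / 1837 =0.27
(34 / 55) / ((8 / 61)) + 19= 5217 / 220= 23.71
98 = 98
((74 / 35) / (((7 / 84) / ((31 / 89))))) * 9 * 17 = 4211784 / 3115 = 1352.10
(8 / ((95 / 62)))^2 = 246016 / 9025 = 27.26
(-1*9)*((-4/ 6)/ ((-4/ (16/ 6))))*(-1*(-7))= -28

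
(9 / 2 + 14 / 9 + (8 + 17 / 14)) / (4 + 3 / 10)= 3.55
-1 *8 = -8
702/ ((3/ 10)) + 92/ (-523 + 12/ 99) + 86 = 41857594/ 17255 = 2425.82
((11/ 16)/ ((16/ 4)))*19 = 209/ 64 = 3.27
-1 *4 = -4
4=4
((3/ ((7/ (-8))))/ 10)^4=0.01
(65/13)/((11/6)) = 30/11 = 2.73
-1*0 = 0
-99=-99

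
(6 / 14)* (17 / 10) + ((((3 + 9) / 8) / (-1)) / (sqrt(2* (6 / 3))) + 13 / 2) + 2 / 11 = 10257 / 1540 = 6.66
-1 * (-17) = 17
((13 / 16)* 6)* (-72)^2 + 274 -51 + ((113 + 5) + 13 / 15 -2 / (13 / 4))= 4994584 / 195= 25613.25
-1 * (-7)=7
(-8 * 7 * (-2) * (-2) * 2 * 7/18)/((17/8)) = -12544/153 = -81.99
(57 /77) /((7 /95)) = 5415 /539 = 10.05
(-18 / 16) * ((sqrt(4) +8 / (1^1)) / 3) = -15 / 4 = -3.75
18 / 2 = 9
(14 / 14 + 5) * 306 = 1836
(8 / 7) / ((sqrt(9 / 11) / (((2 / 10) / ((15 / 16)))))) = 128 * sqrt(11) / 1575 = 0.27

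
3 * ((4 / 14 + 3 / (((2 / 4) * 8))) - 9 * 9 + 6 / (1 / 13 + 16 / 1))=-1397301 / 5852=-238.77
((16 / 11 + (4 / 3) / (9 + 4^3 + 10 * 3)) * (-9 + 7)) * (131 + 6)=-1366712 / 3399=-402.09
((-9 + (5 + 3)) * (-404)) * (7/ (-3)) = -2828/ 3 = -942.67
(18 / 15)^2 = 36 / 25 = 1.44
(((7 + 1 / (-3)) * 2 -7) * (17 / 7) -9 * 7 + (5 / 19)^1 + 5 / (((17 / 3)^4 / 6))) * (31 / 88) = -48891951475 / 2932589352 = -16.67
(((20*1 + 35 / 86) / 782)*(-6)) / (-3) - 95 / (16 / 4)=-23.70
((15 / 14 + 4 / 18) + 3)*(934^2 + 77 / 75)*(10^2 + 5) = 35395886357 / 90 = 393287626.19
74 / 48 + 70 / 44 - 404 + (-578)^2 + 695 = 88275827 / 264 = 334378.13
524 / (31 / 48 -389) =-25152 / 18641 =-1.35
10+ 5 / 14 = 145 / 14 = 10.36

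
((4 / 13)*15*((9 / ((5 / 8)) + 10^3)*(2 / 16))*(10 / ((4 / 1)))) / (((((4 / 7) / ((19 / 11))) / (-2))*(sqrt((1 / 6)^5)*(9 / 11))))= -5059320*sqrt(6) / 13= -953288.65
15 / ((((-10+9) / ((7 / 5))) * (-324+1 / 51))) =1071 / 16523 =0.06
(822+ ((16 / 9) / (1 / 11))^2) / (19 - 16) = 97558 / 243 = 401.47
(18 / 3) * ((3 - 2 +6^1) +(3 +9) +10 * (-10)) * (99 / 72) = -2673 / 4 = -668.25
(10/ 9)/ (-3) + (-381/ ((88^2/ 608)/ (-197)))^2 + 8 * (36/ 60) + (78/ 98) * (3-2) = 13453011686292523/ 387400860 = 34726334.08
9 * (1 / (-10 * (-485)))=9 / 4850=0.00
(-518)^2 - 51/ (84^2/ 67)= 631096909/ 2352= 268323.52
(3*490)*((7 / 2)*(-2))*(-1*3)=30870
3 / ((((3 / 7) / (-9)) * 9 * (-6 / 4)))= 14 / 3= 4.67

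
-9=-9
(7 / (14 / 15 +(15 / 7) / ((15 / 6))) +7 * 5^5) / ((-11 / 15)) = -61698525 / 2068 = -29834.88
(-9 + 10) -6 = -5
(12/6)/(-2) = -1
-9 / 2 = -4.50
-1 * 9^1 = -9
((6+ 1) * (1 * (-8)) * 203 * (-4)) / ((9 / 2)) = 90944 / 9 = 10104.89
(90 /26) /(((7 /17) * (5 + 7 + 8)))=153 /364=0.42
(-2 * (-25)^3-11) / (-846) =-3471 / 94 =-36.93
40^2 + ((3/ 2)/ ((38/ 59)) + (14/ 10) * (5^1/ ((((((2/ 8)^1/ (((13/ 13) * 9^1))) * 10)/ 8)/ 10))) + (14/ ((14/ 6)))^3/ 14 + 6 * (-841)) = -751313/ 532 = -1412.24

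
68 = 68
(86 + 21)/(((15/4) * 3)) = 428/45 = 9.51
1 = 1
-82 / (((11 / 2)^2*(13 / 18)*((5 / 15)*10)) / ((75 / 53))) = -132840 / 83369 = -1.59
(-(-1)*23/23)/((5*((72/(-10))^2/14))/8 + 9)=35/396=0.09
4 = 4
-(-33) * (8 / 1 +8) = 528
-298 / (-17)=298 / 17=17.53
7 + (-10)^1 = -3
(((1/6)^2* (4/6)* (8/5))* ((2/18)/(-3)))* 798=-1064/1215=-0.88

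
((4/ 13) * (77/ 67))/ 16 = 77/ 3484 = 0.02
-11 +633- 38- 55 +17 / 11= 5836 / 11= 530.55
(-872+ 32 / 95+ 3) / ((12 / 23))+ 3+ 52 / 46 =-1660.81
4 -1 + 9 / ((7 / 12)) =129 / 7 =18.43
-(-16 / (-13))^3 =-4096 / 2197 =-1.86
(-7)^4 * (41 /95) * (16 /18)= 921.09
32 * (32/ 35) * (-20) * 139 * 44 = -3578733.71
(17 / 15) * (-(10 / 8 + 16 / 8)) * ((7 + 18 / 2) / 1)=-884 / 15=-58.93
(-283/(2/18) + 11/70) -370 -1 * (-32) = -201939/70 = -2884.84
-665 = -665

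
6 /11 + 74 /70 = 617 /385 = 1.60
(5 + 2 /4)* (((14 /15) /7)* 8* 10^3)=17600 /3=5866.67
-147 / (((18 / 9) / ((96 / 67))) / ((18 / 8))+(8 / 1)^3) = -2268 / 7909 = -0.29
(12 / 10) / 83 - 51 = -21159 / 415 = -50.99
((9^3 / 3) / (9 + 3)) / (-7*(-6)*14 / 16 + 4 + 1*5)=0.44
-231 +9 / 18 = -461 / 2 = -230.50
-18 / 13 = -1.38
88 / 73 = 1.21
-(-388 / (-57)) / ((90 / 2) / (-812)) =315056 / 2565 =122.83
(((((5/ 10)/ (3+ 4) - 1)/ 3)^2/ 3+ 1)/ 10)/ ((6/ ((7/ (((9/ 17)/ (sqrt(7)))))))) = 92837 * sqrt(7)/ 408240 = 0.60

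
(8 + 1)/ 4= 9/ 4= 2.25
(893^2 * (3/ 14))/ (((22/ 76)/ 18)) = 818182674/ 77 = 10625749.01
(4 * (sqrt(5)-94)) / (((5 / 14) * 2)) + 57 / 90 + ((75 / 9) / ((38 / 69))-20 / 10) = -146101 / 285 + 28 * sqrt(5) / 5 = -500.11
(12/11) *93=1116/11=101.45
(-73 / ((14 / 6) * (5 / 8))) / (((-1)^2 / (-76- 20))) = 168192 / 35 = 4805.49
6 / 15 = 0.40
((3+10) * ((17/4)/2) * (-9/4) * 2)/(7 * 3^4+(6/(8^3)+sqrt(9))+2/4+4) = -10608/49025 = -0.22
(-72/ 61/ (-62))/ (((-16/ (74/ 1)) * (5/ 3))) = -999/ 18910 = -0.05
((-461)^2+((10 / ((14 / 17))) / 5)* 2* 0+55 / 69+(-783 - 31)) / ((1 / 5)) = 73039190 / 69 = 1058538.99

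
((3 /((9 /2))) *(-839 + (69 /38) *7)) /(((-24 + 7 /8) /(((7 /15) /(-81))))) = -1758344 /12812175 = -0.14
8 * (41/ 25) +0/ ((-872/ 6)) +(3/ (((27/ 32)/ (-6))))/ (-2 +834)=12767/ 975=13.09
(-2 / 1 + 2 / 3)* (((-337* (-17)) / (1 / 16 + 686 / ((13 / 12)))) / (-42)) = 0.29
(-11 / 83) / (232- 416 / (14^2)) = -0.00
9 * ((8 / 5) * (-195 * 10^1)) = -28080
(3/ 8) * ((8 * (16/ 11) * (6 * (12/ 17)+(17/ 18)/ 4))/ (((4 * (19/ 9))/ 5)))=82095/ 7106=11.55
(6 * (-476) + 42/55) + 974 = -103468/55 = -1881.24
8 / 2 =4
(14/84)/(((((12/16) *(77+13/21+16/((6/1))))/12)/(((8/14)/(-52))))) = -0.00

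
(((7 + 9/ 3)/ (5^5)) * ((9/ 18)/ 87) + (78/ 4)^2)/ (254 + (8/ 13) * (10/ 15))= 1075156927/ 719345000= 1.49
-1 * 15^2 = -225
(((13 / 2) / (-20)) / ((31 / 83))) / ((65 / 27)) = -2241 / 6200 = -0.36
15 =15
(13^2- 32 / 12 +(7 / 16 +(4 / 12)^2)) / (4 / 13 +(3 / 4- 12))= -312403 / 20484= -15.25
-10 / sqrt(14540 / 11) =-sqrt(39985) / 727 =-0.28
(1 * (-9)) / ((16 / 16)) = -9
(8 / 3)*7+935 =2861 / 3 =953.67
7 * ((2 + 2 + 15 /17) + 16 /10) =3857 /85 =45.38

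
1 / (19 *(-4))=-1 / 76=-0.01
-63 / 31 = -2.03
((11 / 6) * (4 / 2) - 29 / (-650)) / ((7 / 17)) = 123029 / 13650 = 9.01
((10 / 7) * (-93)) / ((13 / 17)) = -173.74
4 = 4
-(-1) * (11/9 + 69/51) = 394/153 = 2.58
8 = 8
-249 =-249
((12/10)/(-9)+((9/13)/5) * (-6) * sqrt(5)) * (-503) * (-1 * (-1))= 1006/15+27162 * sqrt(5)/65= 1001.47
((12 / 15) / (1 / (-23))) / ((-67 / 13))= 1196 / 335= 3.57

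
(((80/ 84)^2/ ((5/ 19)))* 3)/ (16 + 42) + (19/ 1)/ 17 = 1.30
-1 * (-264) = 264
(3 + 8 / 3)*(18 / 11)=102 / 11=9.27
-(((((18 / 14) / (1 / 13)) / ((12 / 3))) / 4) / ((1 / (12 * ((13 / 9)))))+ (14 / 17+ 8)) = -12819 / 476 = -26.93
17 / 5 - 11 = -38 / 5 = -7.60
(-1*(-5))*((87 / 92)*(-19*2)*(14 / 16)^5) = -138909855 / 1507328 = -92.16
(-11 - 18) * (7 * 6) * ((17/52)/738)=-3451/6396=-0.54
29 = 29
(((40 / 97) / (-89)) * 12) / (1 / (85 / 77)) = -40800 / 664741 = -0.06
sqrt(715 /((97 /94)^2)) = 94 * sqrt(715) /97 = 25.91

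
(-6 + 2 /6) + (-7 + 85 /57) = -637 /57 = -11.18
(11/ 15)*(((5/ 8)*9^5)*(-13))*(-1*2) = 2814669/ 4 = 703667.25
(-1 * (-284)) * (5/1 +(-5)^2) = 8520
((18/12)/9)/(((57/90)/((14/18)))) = 35/171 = 0.20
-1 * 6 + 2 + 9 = 5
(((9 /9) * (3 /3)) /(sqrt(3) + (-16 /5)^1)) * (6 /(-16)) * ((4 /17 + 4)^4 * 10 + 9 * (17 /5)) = 829.78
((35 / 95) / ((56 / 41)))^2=1681 / 23104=0.07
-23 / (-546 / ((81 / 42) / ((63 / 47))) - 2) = 1081 / 17930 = 0.06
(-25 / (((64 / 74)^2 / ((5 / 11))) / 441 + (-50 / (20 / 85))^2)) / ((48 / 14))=-176087625 / 1090485596362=-0.00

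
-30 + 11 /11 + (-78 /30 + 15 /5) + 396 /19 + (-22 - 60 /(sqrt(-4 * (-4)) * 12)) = -11783 /380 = -31.01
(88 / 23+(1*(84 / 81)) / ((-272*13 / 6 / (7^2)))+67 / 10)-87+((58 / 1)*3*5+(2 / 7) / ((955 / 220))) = 242668872059 / 305818695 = 793.51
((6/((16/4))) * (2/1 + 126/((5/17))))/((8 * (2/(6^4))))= 261468/5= 52293.60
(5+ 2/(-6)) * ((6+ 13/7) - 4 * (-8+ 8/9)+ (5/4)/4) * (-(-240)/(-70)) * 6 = -73814/21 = -3514.95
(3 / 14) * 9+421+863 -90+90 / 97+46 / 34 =27661861 / 23086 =1198.21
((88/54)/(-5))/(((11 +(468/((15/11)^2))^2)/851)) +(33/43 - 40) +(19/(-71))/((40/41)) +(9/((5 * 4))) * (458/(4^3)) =-6891736566992477/189902506700160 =-36.29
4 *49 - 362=-166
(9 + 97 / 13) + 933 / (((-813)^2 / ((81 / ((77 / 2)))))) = 1210379120 / 73514441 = 16.46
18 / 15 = 6 / 5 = 1.20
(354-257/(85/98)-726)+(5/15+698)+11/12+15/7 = 78747/2380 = 33.09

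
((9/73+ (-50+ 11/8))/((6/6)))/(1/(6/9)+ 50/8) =-28325/4526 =-6.26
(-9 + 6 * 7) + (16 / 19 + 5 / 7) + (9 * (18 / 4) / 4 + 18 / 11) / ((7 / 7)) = 542103 / 11704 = 46.32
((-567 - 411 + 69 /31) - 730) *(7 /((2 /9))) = -3331377 /62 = -53731.89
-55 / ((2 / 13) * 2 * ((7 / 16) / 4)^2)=-732160 / 49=-14942.04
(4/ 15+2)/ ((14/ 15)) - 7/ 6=53/ 42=1.26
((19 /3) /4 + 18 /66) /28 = 0.07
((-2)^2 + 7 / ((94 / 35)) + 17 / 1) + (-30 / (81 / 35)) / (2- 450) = 959783 / 40608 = 23.64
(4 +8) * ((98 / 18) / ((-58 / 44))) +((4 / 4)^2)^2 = -48.56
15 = 15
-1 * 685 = -685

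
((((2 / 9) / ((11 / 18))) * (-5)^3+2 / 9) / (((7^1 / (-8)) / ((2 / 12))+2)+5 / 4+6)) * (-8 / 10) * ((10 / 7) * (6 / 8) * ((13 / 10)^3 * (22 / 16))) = 4919083 / 168000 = 29.28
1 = 1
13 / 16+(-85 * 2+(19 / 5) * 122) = 23553 / 80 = 294.41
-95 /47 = -2.02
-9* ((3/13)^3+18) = -356157/2197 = -162.11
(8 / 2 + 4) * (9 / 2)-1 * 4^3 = -28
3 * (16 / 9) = 16 / 3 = 5.33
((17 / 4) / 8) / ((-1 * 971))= -17 / 31072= -0.00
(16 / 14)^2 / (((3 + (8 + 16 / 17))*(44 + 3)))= 1088 / 467509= 0.00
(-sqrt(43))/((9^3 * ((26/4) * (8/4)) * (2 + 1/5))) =-5 * sqrt(43)/104247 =-0.00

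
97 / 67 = 1.45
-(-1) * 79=79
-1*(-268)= 268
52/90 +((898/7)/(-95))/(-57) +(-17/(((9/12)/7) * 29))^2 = 2920308796/95634315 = 30.54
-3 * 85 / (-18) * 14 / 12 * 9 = 595 / 4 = 148.75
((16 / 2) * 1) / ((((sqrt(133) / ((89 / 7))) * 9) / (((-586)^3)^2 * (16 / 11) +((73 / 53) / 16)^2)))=13821848716596868115674049 * sqrt(133) / 2761629024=57720039191702667.85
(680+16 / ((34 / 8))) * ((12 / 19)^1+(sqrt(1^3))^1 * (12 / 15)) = 92992 / 95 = 978.86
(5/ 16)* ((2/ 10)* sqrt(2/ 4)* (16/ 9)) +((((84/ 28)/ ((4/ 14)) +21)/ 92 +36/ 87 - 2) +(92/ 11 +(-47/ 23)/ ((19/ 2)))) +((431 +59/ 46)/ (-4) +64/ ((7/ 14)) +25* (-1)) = sqrt(2)/ 18 +1022697/ 557612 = 1.91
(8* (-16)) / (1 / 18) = -2304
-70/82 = -35/41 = -0.85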